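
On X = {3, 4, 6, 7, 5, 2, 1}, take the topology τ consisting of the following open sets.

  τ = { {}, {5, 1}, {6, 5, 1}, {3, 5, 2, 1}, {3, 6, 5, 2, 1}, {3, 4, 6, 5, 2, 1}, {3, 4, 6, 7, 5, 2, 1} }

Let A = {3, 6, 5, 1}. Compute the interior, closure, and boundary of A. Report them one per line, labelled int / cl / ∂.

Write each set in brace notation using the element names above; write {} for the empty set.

U open, U⊆A: {}, {5, 1}, {6, 5, 1}. int(A) = ⋃ = {6, 5, 1}
X∖A={4, 7, 2}, int(X∖A)={}, hence cl(A)={3, 4, 6, 7, 5, 2, 1}
∂A: remove int from cl → {3, 4, 7, 2}

int(A) = {6, 5, 1}
cl(A)  = {3, 4, 6, 7, 5, 2, 1}
∂A     = {3, 4, 7, 2}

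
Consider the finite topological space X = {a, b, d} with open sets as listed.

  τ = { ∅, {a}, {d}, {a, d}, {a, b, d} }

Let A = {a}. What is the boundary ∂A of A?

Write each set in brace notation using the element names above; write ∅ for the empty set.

opens ⊆ A: ∅, {a}; union → int = {a}
complement {b, d}; its interior {d}; cl(A) = X∖{d} = {a, b}
boundary = {a, b} ∖ {a} = {b}

{b}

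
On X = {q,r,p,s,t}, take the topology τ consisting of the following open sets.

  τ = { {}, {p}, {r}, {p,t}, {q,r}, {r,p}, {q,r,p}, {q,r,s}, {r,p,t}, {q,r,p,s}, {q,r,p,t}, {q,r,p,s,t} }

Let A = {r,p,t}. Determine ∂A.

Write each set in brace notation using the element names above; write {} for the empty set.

{q,s}

opens ⊆ A: {}, {r}, {p}, {r,p}, {p,t}, {r,p,t}; union → int = {r,p,t}
complement {q,s}; its interior {}; cl(A) = X∖{} = {q,r,p,s,t}
boundary = {q,r,p,s,t} ∖ {r,p,t} = {q,s}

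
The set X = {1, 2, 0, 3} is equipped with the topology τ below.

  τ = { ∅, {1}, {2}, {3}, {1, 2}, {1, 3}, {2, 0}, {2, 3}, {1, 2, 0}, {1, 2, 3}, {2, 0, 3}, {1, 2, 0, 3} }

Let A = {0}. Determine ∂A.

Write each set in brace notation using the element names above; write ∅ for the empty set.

{0}

interior: largest open inside A is ∅ (from ∅)
cl via duality: int({1, 2, 3}) = {1, 2, 3}, so X∖{1, 2, 3} = {0}
cl∖int = {0}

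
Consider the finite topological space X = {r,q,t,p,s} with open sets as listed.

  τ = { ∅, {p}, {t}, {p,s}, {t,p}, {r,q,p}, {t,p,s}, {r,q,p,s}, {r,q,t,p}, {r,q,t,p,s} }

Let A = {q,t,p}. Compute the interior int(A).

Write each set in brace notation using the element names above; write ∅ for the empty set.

{t,p}

opens ⊆ A: ∅, {t}, {p}, {t,p}; union → int = {t,p}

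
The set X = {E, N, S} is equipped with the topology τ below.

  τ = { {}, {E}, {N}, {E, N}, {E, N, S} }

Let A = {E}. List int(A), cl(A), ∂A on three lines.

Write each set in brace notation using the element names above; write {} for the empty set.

open subsets of A: {}, {E}; so int(A) = {E}
closure: X∖int(X∖A) = X∖{N} = {E, S}
∂A = {E, S} minus {E} = {S}

int(A) = {E}
cl(A)  = {E, S}
∂A     = {S}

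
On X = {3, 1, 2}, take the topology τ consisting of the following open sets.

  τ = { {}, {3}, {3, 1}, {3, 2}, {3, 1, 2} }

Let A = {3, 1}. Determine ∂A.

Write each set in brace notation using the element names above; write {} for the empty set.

{2}

U open, U⊆A: {}, {3}, {3, 1}. int(A) = ⋃ = {3, 1}
X∖A={2}, int(X∖A)={}, hence cl(A)={3, 1, 2}
∂A: remove int from cl → {2}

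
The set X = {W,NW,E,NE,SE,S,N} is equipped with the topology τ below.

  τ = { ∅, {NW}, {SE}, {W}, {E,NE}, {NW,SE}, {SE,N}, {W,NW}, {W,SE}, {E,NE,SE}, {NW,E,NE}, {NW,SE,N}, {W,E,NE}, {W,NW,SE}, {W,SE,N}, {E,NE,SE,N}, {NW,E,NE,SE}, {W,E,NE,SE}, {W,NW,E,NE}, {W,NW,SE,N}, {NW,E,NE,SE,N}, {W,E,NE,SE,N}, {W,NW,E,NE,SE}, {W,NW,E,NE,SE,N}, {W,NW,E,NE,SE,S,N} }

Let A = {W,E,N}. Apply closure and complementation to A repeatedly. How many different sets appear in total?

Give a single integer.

12

cl via duality: int({NW,NE,SE,S}) = {NW,SE}, so X∖{NW,SE} = {W,E,NE,S,N}
Write k for closure, c for complement:
  1. A     = {W,E,N}
  2. kA    = {W,E,NE,S,N}
  3. cA    = {NW,NE,SE,S}
  4. ckA   = {NW,SE}
  5. kcA   = {NW,E,NE,SE,S,N}
  6. kckA  = {NW,SE,S,N}
  7. ckcA  = {W}
  8. ckckA = {W,E,NE}
  9. kckcA = {W,S}
  10. kckckA = {W,E,NE,S}
  11. ckckcA = {NW,E,NE,SE,N}
  12. ckckckA = {NW,SE,N}
applying k or c yields no new set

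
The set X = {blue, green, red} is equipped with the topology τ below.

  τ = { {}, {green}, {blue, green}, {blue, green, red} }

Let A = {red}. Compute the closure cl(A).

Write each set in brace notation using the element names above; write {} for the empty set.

X∖A={blue, green}, int(X∖A)={blue, green}, hence cl(A)={red}

{red}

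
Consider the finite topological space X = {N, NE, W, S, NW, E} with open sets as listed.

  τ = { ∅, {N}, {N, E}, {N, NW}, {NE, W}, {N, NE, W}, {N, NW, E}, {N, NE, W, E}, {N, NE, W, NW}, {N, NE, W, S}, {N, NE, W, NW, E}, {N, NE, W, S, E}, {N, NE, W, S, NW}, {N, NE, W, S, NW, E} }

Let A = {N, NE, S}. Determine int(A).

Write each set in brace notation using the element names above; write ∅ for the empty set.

{N}

interior: largest open inside A is {N} (from ∅, {N})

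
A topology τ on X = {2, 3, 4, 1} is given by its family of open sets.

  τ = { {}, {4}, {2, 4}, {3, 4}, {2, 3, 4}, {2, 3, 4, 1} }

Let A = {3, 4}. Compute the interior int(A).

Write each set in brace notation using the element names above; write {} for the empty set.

U open, U⊆A: {}, {4}, {3, 4}. int(A) = ⋃ = {3, 4}

{3, 4}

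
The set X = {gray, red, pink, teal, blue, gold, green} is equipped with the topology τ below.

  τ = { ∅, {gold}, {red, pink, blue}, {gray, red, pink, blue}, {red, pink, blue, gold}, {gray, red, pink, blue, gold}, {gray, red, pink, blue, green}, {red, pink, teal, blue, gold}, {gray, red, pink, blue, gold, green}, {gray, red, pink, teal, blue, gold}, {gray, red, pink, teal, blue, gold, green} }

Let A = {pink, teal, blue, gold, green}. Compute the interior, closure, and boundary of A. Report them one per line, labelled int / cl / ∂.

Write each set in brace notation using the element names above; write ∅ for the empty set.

int(A) = {gold}
cl(A)  = {gray, red, pink, teal, blue, gold, green}
∂A     = {gray, red, pink, teal, blue, green}

interior: largest open inside A is {gold} (from ∅, {gold})
cl via duality: int({gray, red}) = ∅, so X∖∅ = {gray, red, pink, teal, blue, gold, green}
cl∖int = {gray, red, pink, teal, blue, green}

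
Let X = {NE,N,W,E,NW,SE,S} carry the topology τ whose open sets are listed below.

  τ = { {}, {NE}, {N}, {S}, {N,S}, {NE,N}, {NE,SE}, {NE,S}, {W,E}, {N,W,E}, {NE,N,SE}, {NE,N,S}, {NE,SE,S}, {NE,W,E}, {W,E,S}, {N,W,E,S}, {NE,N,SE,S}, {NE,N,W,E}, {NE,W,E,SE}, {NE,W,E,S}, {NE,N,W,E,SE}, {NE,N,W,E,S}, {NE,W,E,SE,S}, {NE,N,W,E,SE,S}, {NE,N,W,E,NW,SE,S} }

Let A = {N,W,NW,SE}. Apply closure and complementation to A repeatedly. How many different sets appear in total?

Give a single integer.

12

complement {NE,E,S}; its interior {NE,S}; cl(A) = X∖{NE,S} = {N,W,E,NW,SE}
With k = closure, c = complement:
  1. A     = {N,W,NW,SE}
  2. kA    = {N,W,E,NW,SE}
  3. cA    = {NE,E,S}
  4. ckA   = {NE,S}
  5. kcA   = {NE,W,E,NW,SE,S}
  6. kckA  = {NE,NW,SE,S}
  7. ckcA  = {N}
  8. ckckA = {N,W,E}
  9. kckcA = {N,NW}
  10. kckckA = {N,W,E,NW}
  11. ckckcA = {NE,W,E,SE,S}
  12. ckckckA = {NE,SE,S}
k, c of each give nothing new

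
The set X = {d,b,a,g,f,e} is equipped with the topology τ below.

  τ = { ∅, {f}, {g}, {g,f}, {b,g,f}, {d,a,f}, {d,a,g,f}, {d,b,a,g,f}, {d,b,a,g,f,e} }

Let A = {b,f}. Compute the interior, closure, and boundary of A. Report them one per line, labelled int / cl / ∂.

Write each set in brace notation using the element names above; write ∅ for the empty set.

int(A) = {f}
cl(A)  = {d,b,a,f,e}
∂A     = {d,b,a,e}

interior: largest open inside A is {f} (from ∅, {f})
cl via duality: int({d,a,g,e}) = {g}, so X∖{g} = {d,b,a,f,e}
cl∖int = {d,b,a,e}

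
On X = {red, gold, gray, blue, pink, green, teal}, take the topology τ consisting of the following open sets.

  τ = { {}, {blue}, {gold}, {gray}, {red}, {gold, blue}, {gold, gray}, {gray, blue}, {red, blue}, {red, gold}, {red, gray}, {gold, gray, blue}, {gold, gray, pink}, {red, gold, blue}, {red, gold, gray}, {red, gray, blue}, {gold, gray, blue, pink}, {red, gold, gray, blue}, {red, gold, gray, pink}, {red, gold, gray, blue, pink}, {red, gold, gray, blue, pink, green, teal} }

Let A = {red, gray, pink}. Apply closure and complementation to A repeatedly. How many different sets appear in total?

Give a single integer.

cl via duality: int({gold, blue, green, teal}) = {gold, blue}, so X∖{gold, blue} = {red, gray, pink, green, teal}
Write k for closure, c for complement:
  1. A     = {red, gray, pink}
  2. kA    = {red, gray, pink, green, teal}
  3. cA    = {gold, blue, green, teal}
  4. ckA   = {gold, blue}
  5. kcA   = {gold, blue, pink, green, teal}
  6. ckcA  = {red, gray}
applying k or c yields no new set

6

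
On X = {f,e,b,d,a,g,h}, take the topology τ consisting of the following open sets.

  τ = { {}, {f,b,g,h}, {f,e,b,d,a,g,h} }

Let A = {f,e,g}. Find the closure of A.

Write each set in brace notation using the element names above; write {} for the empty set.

{f,e,b,d,a,g,h}

closure: X∖int(X∖A) = X∖{} = {f,e,b,d,a,g,h}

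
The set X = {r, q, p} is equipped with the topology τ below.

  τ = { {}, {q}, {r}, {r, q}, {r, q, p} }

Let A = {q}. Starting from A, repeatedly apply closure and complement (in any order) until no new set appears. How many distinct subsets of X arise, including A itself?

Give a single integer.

X∖A={r, p}, int(X∖A)={r}, hence cl(A)={q, p}
Orbit (k=closure, c=complement):
  1. A     = {q}
  2. kA    = {q, p}
  3. cA    = {r, p}
  4. ckA   = {r}
(closed under both — stop)

4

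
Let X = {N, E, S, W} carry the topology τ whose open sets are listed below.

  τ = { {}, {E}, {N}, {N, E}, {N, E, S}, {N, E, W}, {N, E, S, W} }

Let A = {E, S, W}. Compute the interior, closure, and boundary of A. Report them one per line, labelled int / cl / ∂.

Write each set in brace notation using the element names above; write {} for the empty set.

interior: largest open inside A is {E} (from {}, {E})
cl via duality: int({N}) = {N}, so X∖{N} = {E, S, W}
cl∖int = {S, W}

int(A) = {E}
cl(A)  = {E, S, W}
∂A     = {S, W}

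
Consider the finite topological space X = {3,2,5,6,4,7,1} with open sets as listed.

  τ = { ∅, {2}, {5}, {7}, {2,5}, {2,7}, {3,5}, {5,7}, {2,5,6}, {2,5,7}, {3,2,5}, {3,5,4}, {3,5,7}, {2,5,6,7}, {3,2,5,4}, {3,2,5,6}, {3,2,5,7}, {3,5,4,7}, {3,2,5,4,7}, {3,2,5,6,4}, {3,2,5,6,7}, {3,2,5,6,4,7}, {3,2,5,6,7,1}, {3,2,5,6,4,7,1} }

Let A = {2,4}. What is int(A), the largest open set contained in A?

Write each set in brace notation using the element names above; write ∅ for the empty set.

{2}

opens ⊆ A: ∅, {2}; union → int = {2}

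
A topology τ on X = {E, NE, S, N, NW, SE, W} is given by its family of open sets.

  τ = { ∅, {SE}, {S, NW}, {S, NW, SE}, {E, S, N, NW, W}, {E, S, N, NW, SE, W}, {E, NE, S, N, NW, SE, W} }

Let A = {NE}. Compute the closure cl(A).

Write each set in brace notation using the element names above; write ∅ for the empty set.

X∖A={E, S, N, NW, SE, W}, int(X∖A)={E, S, N, NW, SE, W}, hence cl(A)={NE}

{NE}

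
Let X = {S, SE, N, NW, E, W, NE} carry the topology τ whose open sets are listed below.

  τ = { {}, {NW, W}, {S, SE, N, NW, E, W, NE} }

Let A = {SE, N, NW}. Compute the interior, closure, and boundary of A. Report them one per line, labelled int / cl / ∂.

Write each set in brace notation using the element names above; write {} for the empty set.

int(A) = {}
cl(A)  = {S, SE, N, NW, E, W, NE}
∂A     = {S, SE, N, NW, E, W, NE}

U open, U⊆A: {}. int(A) = ⋃ = {}
X∖A={S, E, W, NE}, int(X∖A)={}, hence cl(A)={S, SE, N, NW, E, W, NE}
∂A: remove int from cl → {S, SE, N, NW, E, W, NE}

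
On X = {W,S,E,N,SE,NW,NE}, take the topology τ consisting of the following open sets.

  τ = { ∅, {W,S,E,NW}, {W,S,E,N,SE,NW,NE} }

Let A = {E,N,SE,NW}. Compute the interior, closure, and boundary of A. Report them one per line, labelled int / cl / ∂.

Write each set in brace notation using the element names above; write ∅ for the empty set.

open subsets of A: ∅; so int(A) = ∅
closure: X∖int(X∖A) = X∖∅ = {W,S,E,N,SE,NW,NE}
∂A = {W,S,E,N,SE,NW,NE} minus ∅ = {W,S,E,N,SE,NW,NE}

int(A) = ∅
cl(A)  = {W,S,E,N,SE,NW,NE}
∂A     = {W,S,E,N,SE,NW,NE}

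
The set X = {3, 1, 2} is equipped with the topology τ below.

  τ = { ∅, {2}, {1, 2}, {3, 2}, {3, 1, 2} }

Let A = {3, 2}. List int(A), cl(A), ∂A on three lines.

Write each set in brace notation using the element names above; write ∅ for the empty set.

U open, U⊆A: ∅, {2}, {3, 2}. int(A) = ⋃ = {3, 2}
X∖A={1}, int(X∖A)=∅, hence cl(A)={3, 1, 2}
∂A: remove int from cl → {1}

int(A) = {3, 2}
cl(A)  = {3, 1, 2}
∂A     = {1}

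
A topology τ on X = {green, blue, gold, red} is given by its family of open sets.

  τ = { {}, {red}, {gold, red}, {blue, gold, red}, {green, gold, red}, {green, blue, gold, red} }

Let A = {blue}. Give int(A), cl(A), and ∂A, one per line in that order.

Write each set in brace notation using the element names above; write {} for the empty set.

open subsets of A: {}; so int(A) = {}
closure: X∖int(X∖A) = X∖{green, gold, red} = {blue}
∂A = {blue} minus {} = {blue}

int(A) = {}
cl(A)  = {blue}
∂A     = {blue}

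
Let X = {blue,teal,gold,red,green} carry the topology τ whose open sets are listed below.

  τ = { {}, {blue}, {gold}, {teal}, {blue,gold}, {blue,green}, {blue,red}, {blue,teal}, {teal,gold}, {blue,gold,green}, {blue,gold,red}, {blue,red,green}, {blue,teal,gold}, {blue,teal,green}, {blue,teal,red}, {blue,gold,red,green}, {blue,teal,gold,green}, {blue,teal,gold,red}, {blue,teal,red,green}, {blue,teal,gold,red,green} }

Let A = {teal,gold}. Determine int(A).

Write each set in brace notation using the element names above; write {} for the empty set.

U open, U⊆A: {}, {gold}, {teal}, {teal,gold}. int(A) = ⋃ = {teal,gold}

{teal,gold}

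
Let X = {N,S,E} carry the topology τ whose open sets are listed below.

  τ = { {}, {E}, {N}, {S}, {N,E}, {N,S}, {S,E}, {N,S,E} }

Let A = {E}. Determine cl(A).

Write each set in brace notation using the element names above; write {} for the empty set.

closure: X∖int(X∖A) = X∖{N,S} = {E}

{E}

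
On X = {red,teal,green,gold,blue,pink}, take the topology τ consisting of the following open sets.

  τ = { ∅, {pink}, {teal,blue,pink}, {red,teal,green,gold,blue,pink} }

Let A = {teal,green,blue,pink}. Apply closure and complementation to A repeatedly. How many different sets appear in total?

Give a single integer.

closure: X∖int(X∖A) = X∖∅ = {red,teal,green,gold,blue,pink}
Let k=closure and c=complement:
  1. A     = {teal,green,blue,pink}
  2. kA    = {red,teal,green,gold,blue,pink}
  3. cA    = {red,gold}
  4. ckA   = ∅
  5. kcA   = {red,green,gold}
  6. ckcA  = {teal,blue,pink}
— saturated at 6

6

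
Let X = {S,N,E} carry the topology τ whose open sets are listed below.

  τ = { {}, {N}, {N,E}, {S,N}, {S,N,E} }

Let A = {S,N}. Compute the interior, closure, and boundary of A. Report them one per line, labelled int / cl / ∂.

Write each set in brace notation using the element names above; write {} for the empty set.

int(A) = {S,N}
cl(A)  = {S,N,E}
∂A     = {E}

open subsets of A: {}, {N}, {S,N}; so int(A) = {S,N}
closure: X∖int(X∖A) = X∖{} = {S,N,E}
∂A = {S,N,E} minus {S,N} = {E}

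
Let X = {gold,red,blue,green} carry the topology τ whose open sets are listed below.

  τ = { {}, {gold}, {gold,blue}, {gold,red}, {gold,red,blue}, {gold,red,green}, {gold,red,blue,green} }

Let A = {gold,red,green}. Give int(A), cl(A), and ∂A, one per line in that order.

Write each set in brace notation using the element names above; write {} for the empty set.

U open, U⊆A: {}, {gold}, {gold,red}, {gold,red,green}. int(A) = ⋃ = {gold,red,green}
X∖A={blue}, int(X∖A)={}, hence cl(A)={gold,red,blue,green}
∂A: remove int from cl → {blue}

int(A) = {gold,red,green}
cl(A)  = {gold,red,blue,green}
∂A     = {blue}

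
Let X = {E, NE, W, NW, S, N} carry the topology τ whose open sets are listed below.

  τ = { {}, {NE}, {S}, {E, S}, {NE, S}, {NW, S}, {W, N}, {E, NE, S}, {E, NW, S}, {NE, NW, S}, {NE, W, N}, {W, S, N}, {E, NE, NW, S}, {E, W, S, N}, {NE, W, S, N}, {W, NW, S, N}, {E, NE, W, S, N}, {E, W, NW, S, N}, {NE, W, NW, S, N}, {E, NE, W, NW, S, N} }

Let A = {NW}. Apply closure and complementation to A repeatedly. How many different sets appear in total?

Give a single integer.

complement {E, NE, W, S, N}; its interior {E, NE, W, S, N}; cl(A) = X∖{E, NE, W, S, N} = {NW}
With k = closure, c = complement:
  1. A     = {NW}
  2. cA    = {E, NE, W, S, N}
  3. kcA   = {E, NE, W, NW, S, N}
  4. ckcA  = {}
k, c of each give nothing new

4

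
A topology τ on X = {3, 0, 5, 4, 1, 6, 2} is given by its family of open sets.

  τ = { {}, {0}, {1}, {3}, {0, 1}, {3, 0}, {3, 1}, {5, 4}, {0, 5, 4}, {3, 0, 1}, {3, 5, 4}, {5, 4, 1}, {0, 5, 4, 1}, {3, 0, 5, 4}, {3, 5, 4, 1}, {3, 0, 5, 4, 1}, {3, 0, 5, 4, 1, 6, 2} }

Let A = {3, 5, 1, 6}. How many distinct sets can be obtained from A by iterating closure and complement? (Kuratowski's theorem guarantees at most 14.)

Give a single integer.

10

complement {0, 4, 2}; its interior {0}; cl(A) = X∖{0} = {3, 5, 4, 1, 6, 2}
With k = closure, c = complement:
  1. A     = {3, 5, 1, 6}
  2. kA    = {3, 5, 4, 1, 6, 2}
  3. cA    = {0, 4, 2}
  4. ckA   = {0}
  5. kcA   = {0, 5, 4, 6, 2}
  6. kckA  = {0, 6, 2}
  7. ckcA  = {3, 1}
  8. ckckA = {3, 5, 4, 1}
  9. kckcA = {3, 1, 6, 2}
  10. ckckcA = {0, 5, 4}
k, c of each give nothing new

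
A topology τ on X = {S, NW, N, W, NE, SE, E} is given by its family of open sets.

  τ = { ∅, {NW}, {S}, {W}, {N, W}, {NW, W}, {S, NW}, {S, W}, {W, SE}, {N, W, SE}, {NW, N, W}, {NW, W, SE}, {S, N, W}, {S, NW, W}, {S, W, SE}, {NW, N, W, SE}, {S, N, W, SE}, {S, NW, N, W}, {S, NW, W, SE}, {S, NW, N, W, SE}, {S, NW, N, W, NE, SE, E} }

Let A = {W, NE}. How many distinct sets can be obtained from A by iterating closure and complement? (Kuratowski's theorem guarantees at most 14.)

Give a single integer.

closure: X∖int(X∖A) = X∖{S, NW} = {N, W, NE, SE, E}
Let k=closure and c=complement:
  1. A     = {W, NE}
  2. kA    = {N, W, NE, SE, E}
  3. cA    = {S, NW, N, SE, E}
  4. ckA   = {S, NW}
  5. kcA   = {S, NW, N, NE, SE, E}
  6. kckA  = {S, NW, NE, E}
  7. ckcA  = {W}
  8. ckckA = {N, W, SE}
— saturated at 8

8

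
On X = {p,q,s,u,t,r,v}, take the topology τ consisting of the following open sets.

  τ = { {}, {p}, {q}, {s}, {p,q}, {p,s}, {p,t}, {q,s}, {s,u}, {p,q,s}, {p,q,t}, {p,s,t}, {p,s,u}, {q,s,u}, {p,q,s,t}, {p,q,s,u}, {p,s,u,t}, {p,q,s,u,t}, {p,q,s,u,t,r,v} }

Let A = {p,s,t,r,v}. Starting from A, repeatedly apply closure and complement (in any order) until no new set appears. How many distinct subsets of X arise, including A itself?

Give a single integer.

8

closure: X∖int(X∖A) = X∖{q} = {p,s,u,t,r,v}
Let k=closure and c=complement:
  1. A     = {p,s,t,r,v}
  2. kA    = {p,s,u,t,r,v}
  3. cA    = {q,u}
  4. ckA   = {q}
  5. kcA   = {q,u,r,v}
  6. kckA  = {q,r,v}
  7. ckcA  = {p,s,t}
  8. ckckA = {p,s,u,t}
— saturated at 8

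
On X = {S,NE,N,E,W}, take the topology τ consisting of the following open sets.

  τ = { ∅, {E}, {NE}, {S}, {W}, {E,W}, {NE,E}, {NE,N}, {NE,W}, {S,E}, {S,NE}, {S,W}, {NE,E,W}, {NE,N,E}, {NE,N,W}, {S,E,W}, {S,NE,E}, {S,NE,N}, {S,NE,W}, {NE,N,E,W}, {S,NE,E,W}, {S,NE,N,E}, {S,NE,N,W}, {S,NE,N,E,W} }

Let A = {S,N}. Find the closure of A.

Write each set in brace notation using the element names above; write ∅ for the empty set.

{S,N}

closure: X∖int(X∖A) = X∖{NE,E,W} = {S,N}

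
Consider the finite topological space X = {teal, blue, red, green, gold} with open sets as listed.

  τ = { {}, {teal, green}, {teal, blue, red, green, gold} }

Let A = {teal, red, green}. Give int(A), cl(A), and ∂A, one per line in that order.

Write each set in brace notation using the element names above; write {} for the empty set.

int(A) = {teal, green}
cl(A)  = {teal, blue, red, green, gold}
∂A     = {blue, red, gold}

interior: largest open inside A is {teal, green} (from {}, {teal, green})
cl via duality: int({blue, gold}) = {}, so X∖{} = {teal, blue, red, green, gold}
cl∖int = {blue, red, gold}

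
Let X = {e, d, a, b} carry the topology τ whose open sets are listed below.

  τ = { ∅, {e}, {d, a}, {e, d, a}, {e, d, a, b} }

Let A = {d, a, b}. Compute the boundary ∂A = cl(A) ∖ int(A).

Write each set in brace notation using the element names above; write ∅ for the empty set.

{b}

U open, U⊆A: ∅, {d, a}. int(A) = ⋃ = {d, a}
X∖A={e}, int(X∖A)={e}, hence cl(A)={d, a, b}
∂A: remove int from cl → {b}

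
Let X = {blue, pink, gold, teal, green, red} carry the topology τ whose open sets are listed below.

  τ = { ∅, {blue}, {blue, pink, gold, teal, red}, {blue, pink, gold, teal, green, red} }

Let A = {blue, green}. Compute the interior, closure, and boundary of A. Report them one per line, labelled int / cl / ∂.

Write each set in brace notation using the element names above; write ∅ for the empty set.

interior: largest open inside A is {blue} (from ∅, {blue})
cl via duality: int({pink, gold, teal, red}) = ∅, so X∖∅ = {blue, pink, gold, teal, green, red}
cl∖int = {pink, gold, teal, green, red}

int(A) = {blue}
cl(A)  = {blue, pink, gold, teal, green, red}
∂A     = {pink, gold, teal, green, red}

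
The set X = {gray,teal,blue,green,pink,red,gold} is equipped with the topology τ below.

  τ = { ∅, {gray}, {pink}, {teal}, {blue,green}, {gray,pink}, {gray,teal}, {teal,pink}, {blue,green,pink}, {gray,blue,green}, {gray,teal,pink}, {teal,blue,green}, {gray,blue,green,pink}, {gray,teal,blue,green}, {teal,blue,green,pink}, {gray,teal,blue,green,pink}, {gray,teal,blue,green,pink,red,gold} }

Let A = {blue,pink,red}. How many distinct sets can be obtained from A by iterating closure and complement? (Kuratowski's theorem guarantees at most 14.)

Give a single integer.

10

cl via duality: int({gray,teal,green,gold}) = {gray,teal}, so X∖{gray,teal} = {blue,green,pink,red,gold}
Write k for closure, c for complement:
  1. A     = {blue,pink,red}
  2. kA    = {blue,green,pink,red,gold}
  3. cA    = {gray,teal,green,gold}
  4. ckA   = {gray,teal}
  5. kcA   = {gray,teal,blue,green,red,gold}
  6. kckA  = {gray,teal,red,gold}
  7. ckcA  = {pink}
  8. ckckA = {blue,green,pink}
  9. kckcA = {pink,red,gold}
  10. ckckcA = {gray,teal,blue,green}
applying k or c yields no new set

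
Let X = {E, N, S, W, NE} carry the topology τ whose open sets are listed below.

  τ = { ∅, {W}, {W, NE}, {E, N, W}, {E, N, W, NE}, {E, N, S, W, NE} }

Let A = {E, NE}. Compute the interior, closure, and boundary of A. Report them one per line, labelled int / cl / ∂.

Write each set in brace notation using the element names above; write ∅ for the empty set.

int(A) = ∅
cl(A)  = {E, N, S, NE}
∂A     = {E, N, S, NE}

interior: largest open inside A is ∅ (from ∅)
cl via duality: int({N, S, W}) = {W}, so X∖{W} = {E, N, S, NE}
cl∖int = {E, N, S, NE}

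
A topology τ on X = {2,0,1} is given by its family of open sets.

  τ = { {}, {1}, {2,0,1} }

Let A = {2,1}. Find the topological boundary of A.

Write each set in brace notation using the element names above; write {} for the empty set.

interior: largest open inside A is {1} (from {}, {1})
cl via duality: int({0}) = {}, so X∖{} = {2,0,1}
cl∖int = {2,0}

{2,0}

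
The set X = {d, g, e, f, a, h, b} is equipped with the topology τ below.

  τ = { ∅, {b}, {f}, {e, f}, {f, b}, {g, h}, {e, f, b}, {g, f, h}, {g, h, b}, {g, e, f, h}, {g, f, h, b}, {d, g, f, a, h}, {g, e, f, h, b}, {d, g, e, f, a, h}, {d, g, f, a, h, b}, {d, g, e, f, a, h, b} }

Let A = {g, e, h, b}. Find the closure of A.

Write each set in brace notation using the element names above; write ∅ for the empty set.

cl via duality: int({d, f, a}) = {f}, so X∖{f} = {d, g, e, a, h, b}

{d, g, e, a, h, b}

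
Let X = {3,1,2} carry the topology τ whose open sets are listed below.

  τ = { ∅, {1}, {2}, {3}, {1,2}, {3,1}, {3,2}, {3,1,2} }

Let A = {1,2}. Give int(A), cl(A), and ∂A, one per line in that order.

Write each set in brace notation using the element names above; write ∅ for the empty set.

int(A) = {1,2}
cl(A)  = {1,2}
∂A     = ∅

interior: largest open inside A is {1,2} (from ∅, {2}, {1}, {1,2})
cl via duality: int({3}) = {3}, so X∖{3} = {1,2}
cl∖int = ∅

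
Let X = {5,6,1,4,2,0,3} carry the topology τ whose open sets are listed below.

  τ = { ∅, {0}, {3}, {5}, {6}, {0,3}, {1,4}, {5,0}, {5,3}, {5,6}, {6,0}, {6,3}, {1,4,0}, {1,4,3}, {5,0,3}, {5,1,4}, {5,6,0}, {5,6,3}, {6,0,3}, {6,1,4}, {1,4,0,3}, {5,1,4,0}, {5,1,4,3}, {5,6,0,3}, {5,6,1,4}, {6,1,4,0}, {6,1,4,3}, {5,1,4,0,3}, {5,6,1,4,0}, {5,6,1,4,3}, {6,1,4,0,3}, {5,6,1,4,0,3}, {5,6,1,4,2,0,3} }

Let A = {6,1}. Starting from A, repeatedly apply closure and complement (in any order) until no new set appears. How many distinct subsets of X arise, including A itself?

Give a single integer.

10

X∖A={5,4,2,0,3}, int(X∖A)={5,0,3}, hence cl(A)={6,1,4,2}
Orbit (k=closure, c=complement):
  1. A     = {6,1}
  2. kA    = {6,1,4,2}
  3. cA    = {5,4,2,0,3}
  4. ckA   = {5,0,3}
  5. kcA   = {5,1,4,2,0,3}
  6. kckA  = {5,2,0,3}
  7. ckcA  = {6}
  8. ckckA = {6,1,4}
  9. kckcA = {6,2}
  10. ckckcA = {5,1,4,0,3}
(closed under both — stop)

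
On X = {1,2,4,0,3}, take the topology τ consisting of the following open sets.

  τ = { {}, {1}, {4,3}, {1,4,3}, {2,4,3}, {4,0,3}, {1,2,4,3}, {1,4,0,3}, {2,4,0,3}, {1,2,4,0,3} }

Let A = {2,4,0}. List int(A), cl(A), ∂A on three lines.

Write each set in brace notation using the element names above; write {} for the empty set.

interior: largest open inside A is {} (from {})
cl via duality: int({1,3}) = {1}, so X∖{1} = {2,4,0,3}
cl∖int = {2,4,0,3}

int(A) = {}
cl(A)  = {2,4,0,3}
∂A     = {2,4,0,3}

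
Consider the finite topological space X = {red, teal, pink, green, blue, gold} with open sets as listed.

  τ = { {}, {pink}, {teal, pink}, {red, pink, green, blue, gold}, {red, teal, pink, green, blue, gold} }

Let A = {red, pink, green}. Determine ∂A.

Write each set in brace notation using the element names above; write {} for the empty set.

{red, teal, green, blue, gold}

interior: largest open inside A is {pink} (from {}, {pink})
cl via duality: int({teal, blue, gold}) = {}, so X∖{} = {red, teal, pink, green, blue, gold}
cl∖int = {red, teal, green, blue, gold}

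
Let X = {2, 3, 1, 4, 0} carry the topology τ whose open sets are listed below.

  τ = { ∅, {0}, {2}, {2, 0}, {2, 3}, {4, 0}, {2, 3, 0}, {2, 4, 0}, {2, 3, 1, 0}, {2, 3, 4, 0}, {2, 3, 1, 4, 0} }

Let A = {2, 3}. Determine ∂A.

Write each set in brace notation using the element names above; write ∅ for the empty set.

opens ⊆ A: ∅, {2}, {2, 3}; union → int = {2, 3}
complement {1, 4, 0}; its interior {4, 0}; cl(A) = X∖{4, 0} = {2, 3, 1}
boundary = {2, 3, 1} ∖ {2, 3} = {1}

{1}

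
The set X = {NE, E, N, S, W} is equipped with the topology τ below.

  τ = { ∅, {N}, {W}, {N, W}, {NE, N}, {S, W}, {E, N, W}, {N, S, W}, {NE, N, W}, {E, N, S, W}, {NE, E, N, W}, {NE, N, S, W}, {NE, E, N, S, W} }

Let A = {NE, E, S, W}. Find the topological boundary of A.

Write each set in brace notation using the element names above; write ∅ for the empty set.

open subsets of A: ∅, {W}, {S, W}; so int(A) = {S, W}
closure: X∖int(X∖A) = X∖{N} = {NE, E, S, W}
∂A = {NE, E, S, W} minus {S, W} = {NE, E}

{NE, E}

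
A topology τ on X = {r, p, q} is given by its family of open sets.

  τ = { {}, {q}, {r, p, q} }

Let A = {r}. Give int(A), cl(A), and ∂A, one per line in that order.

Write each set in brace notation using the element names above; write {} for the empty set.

int(A) = {}
cl(A)  = {r, p}
∂A     = {r, p}

U open, U⊆A: {}. int(A) = ⋃ = {}
X∖A={p, q}, int(X∖A)={q}, hence cl(A)={r, p}
∂A: remove int from cl → {r, p}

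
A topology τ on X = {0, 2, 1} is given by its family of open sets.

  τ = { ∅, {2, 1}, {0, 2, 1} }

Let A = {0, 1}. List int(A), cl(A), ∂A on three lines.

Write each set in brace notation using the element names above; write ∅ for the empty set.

int(A) = ∅
cl(A)  = {0, 2, 1}
∂A     = {0, 2, 1}

opens ⊆ A: ∅; union → int = ∅
complement {2}; its interior ∅; cl(A) = X∖∅ = {0, 2, 1}
boundary = {0, 2, 1} ∖ ∅ = {0, 2, 1}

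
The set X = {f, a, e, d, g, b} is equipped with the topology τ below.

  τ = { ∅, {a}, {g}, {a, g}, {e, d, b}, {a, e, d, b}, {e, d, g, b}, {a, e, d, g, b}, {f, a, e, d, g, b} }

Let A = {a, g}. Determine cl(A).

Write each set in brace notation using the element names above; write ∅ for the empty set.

{f, a, g}

closure: X∖int(X∖A) = X∖{e, d, b} = {f, a, g}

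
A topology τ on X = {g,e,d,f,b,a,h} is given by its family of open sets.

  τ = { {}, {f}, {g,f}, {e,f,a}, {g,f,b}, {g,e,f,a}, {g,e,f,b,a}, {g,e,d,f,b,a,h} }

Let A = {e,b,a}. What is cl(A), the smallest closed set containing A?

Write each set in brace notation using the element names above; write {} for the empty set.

{e,d,b,a,h}

complement {g,d,f,h}; its interior {g,f}; cl(A) = X∖{g,f} = {e,d,b,a,h}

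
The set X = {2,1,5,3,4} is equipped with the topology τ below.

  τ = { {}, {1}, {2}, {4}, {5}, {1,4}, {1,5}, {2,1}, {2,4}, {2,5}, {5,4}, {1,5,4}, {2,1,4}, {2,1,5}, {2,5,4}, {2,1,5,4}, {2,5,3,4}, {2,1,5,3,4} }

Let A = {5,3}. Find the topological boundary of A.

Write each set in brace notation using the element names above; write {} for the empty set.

{3}

U open, U⊆A: {}, {5}. int(A) = ⋃ = {5}
X∖A={2,1,4}, int(X∖A)={2,1,4}, hence cl(A)={5,3}
∂A: remove int from cl → {3}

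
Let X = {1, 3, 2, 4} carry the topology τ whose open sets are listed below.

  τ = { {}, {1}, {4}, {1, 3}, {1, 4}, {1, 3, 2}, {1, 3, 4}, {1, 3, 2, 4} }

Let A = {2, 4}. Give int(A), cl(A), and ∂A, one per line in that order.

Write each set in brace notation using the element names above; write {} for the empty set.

U open, U⊆A: {}, {4}. int(A) = ⋃ = {4}
X∖A={1, 3}, int(X∖A)={1, 3}, hence cl(A)={2, 4}
∂A: remove int from cl → {2}

int(A) = {4}
cl(A)  = {2, 4}
∂A     = {2}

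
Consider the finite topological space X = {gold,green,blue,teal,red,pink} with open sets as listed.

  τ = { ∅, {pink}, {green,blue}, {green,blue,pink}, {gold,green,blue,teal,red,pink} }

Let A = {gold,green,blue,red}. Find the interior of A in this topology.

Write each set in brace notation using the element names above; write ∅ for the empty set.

{green,blue}

U open, U⊆A: ∅, {green,blue}. int(A) = ⋃ = {green,blue}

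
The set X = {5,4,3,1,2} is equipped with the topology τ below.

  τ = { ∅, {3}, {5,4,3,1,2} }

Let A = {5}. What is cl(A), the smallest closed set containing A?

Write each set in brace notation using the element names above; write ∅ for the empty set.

{5,4,1,2}

X∖A={4,3,1,2}, int(X∖A)={3}, hence cl(A)={5,4,1,2}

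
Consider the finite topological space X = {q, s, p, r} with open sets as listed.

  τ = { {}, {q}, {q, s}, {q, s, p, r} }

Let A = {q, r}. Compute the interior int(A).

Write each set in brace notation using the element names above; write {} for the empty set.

{q}

opens ⊆ A: {}, {q}; union → int = {q}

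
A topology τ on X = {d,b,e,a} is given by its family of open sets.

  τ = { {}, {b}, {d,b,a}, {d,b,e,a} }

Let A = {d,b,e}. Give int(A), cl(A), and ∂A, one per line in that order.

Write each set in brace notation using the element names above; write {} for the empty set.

int(A) = {b}
cl(A)  = {d,b,e,a}
∂A     = {d,e,a}

open subsets of A: {}, {b}; so int(A) = {b}
closure: X∖int(X∖A) = X∖{} = {d,b,e,a}
∂A = {d,b,e,a} minus {b} = {d,e,a}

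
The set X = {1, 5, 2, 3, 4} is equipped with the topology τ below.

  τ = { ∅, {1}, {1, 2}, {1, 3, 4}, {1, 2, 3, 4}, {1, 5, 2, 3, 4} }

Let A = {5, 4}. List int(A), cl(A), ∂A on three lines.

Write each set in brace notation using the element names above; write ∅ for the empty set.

int(A) = ∅
cl(A)  = {5, 3, 4}
∂A     = {5, 3, 4}

open subsets of A: ∅; so int(A) = ∅
closure: X∖int(X∖A) = X∖{1, 2} = {5, 3, 4}
∂A = {5, 3, 4} minus ∅ = {5, 3, 4}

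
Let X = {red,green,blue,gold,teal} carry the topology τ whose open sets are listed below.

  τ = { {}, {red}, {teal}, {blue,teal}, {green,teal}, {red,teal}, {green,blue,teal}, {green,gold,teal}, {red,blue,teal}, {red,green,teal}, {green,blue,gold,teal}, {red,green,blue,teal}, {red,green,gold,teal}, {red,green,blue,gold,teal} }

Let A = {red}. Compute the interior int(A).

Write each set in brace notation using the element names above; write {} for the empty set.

{red}

opens ⊆ A: {}, {red}; union → int = {red}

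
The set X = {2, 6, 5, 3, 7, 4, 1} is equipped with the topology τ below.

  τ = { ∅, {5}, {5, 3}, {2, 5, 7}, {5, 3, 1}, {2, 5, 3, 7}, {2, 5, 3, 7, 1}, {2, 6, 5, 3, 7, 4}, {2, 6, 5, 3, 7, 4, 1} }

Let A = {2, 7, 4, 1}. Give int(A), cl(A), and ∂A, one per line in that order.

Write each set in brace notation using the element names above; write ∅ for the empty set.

int(A) = ∅
cl(A)  = {2, 6, 7, 4, 1}
∂A     = {2, 6, 7, 4, 1}

open subsets of A: ∅; so int(A) = ∅
closure: X∖int(X∖A) = X∖{5, 3} = {2, 6, 7, 4, 1}
∂A = {2, 6, 7, 4, 1} minus ∅ = {2, 6, 7, 4, 1}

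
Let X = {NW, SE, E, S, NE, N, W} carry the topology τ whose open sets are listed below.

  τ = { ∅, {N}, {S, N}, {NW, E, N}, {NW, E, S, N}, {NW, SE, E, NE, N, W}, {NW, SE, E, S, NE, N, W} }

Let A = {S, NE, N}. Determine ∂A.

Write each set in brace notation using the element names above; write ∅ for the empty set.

open subsets of A: ∅, {N}, {S, N}; so int(A) = {S, N}
closure: X∖int(X∖A) = X∖∅ = {NW, SE, E, S, NE, N, W}
∂A = {NW, SE, E, S, NE, N, W} minus {S, N} = {NW, SE, E, NE, W}

{NW, SE, E, NE, W}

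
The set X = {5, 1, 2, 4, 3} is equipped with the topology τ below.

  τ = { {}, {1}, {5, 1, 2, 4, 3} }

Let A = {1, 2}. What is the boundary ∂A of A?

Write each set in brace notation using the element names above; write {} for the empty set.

{5, 2, 4, 3}

opens ⊆ A: {}, {1}; union → int = {1}
complement {5, 4, 3}; its interior {}; cl(A) = X∖{} = {5, 1, 2, 4, 3}
boundary = {5, 1, 2, 4, 3} ∖ {1} = {5, 2, 4, 3}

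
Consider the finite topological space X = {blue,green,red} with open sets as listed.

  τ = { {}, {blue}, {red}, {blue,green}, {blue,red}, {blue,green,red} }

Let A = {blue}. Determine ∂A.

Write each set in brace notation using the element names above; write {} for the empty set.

opens ⊆ A: {}, {blue}; union → int = {blue}
complement {green,red}; its interior {red}; cl(A) = X∖{red} = {blue,green}
boundary = {blue,green} ∖ {blue} = {green}

{green}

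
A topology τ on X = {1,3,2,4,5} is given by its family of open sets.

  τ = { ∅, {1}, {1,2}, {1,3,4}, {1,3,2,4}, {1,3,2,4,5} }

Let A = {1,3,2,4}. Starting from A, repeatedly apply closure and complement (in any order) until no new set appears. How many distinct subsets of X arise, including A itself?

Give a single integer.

4

X∖A={5}, int(X∖A)=∅, hence cl(A)={1,3,2,4,5}
Orbit (k=closure, c=complement):
  1. A     = {1,3,2,4}
  2. kA    = {1,3,2,4,5}
  3. cA    = {5}
  4. ckA   = ∅
(closed under both — stop)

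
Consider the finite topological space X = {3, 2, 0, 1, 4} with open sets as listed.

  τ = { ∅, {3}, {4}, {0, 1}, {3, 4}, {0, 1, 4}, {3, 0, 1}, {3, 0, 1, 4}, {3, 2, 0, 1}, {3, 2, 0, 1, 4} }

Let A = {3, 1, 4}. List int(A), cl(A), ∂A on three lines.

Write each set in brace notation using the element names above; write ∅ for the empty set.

int(A) = {3, 4}
cl(A)  = {3, 2, 0, 1, 4}
∂A     = {2, 0, 1}

open subsets of A: ∅, {4}, {3}, {3, 4}; so int(A) = {3, 4}
closure: X∖int(X∖A) = X∖∅ = {3, 2, 0, 1, 4}
∂A = {3, 2, 0, 1, 4} minus {3, 4} = {2, 0, 1}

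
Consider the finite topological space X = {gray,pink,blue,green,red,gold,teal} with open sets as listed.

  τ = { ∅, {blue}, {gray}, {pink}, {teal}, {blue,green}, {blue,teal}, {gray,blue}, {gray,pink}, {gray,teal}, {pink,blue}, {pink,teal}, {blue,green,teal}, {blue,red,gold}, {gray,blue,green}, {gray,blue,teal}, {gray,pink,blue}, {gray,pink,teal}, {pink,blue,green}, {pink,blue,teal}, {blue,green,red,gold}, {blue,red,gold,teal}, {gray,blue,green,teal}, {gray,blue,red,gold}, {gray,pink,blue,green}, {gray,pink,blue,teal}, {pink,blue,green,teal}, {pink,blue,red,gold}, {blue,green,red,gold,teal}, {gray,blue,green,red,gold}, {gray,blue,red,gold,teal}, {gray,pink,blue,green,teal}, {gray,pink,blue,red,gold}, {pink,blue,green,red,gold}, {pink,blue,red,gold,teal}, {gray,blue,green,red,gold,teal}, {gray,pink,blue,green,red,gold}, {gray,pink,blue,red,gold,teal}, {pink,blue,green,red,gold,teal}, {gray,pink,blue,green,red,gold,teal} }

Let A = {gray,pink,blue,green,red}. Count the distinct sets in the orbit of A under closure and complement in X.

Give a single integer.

X∖A={gold,teal}, int(X∖A)={teal}, hence cl(A)={gray,pink,blue,green,red,gold}
Orbit (k=closure, c=complement):
  1. A     = {gray,pink,blue,green,red}
  2. kA    = {gray,pink,blue,green,red,gold}
  3. cA    = {gold,teal}
  4. ckA   = {teal}
  5. kcA   = {red,gold,teal}
  6. ckcA  = {gray,pink,blue,green}
(closed under both — stop)

6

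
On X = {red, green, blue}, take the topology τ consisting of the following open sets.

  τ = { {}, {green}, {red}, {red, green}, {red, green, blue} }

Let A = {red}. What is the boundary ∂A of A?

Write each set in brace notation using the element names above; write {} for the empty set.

{blue}

open subsets of A: {}, {red}; so int(A) = {red}
closure: X∖int(X∖A) = X∖{green} = {red, blue}
∂A = {red, blue} minus {red} = {blue}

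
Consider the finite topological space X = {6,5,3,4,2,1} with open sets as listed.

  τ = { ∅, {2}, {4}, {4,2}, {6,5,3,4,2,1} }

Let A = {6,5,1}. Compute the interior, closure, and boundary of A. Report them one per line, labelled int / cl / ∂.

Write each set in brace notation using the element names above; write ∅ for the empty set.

int(A) = ∅
cl(A)  = {6,5,3,1}
∂A     = {6,5,3,1}

open subsets of A: ∅; so int(A) = ∅
closure: X∖int(X∖A) = X∖{4,2} = {6,5,3,1}
∂A = {6,5,3,1} minus ∅ = {6,5,3,1}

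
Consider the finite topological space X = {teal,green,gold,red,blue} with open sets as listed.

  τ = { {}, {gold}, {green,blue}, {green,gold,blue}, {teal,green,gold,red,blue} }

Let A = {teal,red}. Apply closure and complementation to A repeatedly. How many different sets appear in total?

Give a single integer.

4

X∖A={green,gold,blue}, int(X∖A)={green,gold,blue}, hence cl(A)={teal,red}
Orbit (k=closure, c=complement):
  1. A     = {teal,red}
  2. cA    = {green,gold,blue}
  3. kcA   = {teal,green,gold,red,blue}
  4. ckcA  = {}
(closed under both — stop)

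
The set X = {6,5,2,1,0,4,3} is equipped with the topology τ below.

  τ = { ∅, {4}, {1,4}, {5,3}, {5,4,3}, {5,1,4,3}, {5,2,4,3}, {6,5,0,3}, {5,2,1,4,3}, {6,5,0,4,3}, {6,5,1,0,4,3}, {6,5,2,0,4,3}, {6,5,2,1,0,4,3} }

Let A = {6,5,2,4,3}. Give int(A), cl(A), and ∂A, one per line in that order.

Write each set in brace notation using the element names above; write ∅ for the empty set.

int(A) = {5,2,4,3}
cl(A)  = {6,5,2,1,0,4,3}
∂A     = {6,1,0}

opens ⊆ A: ∅, {4}, {5,3}, {5,4,3}, {5,2,4,3}; union → int = {5,2,4,3}
complement {1,0}; its interior ∅; cl(A) = X∖∅ = {6,5,2,1,0,4,3}
boundary = {6,5,2,1,0,4,3} ∖ {5,2,4,3} = {6,1,0}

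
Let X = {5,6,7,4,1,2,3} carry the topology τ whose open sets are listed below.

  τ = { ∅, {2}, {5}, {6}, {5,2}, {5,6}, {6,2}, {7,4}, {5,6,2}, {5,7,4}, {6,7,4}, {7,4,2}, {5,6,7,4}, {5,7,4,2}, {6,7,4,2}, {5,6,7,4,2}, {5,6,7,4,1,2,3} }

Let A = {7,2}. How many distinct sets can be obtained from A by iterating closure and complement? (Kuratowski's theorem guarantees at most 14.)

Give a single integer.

10

closure: X∖int(X∖A) = X∖{5,6} = {7,4,1,2,3}
Let k=closure and c=complement:
  1. A     = {7,2}
  2. kA    = {7,4,1,2,3}
  3. cA    = {5,6,4,1,3}
  4. ckA   = {5,6}
  5. kcA   = {5,6,7,4,1,3}
  6. kckA  = {5,6,1,3}
  7. ckcA  = {2}
  8. ckckA = {7,4,2}
  9. kckcA = {1,2,3}
  10. ckckcA = {5,6,7,4}
— saturated at 10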